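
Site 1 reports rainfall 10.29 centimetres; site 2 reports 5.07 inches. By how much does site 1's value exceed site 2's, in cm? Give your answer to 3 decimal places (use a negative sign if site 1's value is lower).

-2.588 cm

site 2: 5.07 in = 12.87780 cm.
Difference: 10.29000 − 12.87780 = -2.588 cm.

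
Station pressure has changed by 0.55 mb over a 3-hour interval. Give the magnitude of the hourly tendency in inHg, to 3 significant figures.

0.55 mb / 3 h × 0.02953 inHg/mb = 0.00541 inHg/h.

0.00541 inHg per hour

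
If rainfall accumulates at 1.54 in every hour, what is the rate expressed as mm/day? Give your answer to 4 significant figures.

938.8 mm/day

1.54 in/hour × 25.4 mm/in × 24 hour/day = 938.8 mm/day.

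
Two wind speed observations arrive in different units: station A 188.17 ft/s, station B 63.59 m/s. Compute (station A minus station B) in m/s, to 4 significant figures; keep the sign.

station A: 188.17 ft/s = 57.35422 m/s.
Difference: 57.35422 − 63.59000 = -6.236 m/s.

-6.236 m/s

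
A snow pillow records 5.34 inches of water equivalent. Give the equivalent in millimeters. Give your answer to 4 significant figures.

1 in = 25.4 mm, so 5.34 × 25.4 = 135.6 mm.

135.6 mm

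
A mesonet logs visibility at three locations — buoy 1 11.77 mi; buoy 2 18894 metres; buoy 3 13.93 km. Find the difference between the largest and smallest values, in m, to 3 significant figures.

5010 m

buoy 1: 11.77 SM = 18941.98 m.
buoy 3: 13.93 km = 13930.00 m.
Spread: 18941.98 − 13930.00 = 5010 m.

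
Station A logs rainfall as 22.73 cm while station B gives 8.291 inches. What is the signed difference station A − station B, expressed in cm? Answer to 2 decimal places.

station B: 8.291 in = 21.0591 cm.
Difference: 22.7300 − 21.0591 = 1.67 cm.

1.67 cm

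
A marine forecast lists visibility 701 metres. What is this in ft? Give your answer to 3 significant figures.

2300 ft

1 m = 3.28084 ft, so 701 × 3.28084 = 2300 ft.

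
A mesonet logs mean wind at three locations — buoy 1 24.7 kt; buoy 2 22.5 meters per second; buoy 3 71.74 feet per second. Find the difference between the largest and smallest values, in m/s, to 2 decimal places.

9.79 m/s

buoy 1: 24.7 kt = 12.7068 m/s.
buoy 3: 71.74 ft/s = 21.8664 m/s.
Spread: 22.5000 − 12.7068 = 9.79 m/s.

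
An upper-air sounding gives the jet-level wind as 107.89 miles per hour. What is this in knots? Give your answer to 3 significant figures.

1 mph = 0.868976 kt, so 107.89 × 0.868976 = 93.8 kt.

93.8 kt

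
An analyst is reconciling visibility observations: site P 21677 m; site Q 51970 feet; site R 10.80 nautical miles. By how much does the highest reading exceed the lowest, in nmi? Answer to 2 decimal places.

3.15 nmi

site P: 21677 m = 11.7046 nmi.
site Q: 51970 ft = 8.5532 nmi.
Spread: 11.7046 − 8.5532 = 3.15 nmi.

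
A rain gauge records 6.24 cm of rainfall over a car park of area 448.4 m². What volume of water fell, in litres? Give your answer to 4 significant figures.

27980 litres

Depth: 6.24 cm × 10 = 62.4 mm.
1 mm over 1 m² is 1 L, so volume = 62.4 × 448.4 = 27980.16 L ≈ 27980 L.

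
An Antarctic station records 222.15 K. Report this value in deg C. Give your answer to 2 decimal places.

-51.00 °C

°C = 222.15 − 273.15 = -51.00 °C.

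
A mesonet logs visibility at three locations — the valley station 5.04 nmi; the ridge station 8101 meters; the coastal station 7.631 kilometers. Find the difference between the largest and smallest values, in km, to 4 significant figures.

1.703 km

the valley station: 5.04 nmi = 9.33408 km.
the ridge station: 8101 m = 8.10100 km.
Spread: 9.33408 − 7.63100 = 1.703 km.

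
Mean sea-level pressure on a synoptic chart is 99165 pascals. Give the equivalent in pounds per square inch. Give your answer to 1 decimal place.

14.4 psi

1 Pa = 0.000145038 psi, so 99165 × 0.000145038 = 14.4 psi.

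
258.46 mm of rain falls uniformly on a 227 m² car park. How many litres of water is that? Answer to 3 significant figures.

1 mm over 1 m² is 1 L, so volume = 258.46 × 227 = 58670.42 L ≈ 58700 L.

58700 litres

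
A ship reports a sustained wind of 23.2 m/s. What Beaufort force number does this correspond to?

23.2 m/s lies in the Beaufort 9 band (strong gale, 20.8–24.4 m/s).

Beaufort force 9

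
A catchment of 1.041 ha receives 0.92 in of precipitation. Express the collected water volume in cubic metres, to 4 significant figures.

243.3 cubic metres

Depth: 0.92 in × 25.4 = 23.368 mm.
Area: 1.041 ha = 10410 m².
1 mm over 1 m² is 1 L, so volume = 23.368 × 10410 = 243260.88 L = 243.3 m³.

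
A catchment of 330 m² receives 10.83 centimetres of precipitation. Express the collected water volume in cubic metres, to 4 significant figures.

Depth: 10.83 cm × 10 = 108.3 mm.
1 mm over 1 m² is 1 L, so volume = 108.3 × 330 = 35739 L = 35.74 m³.

35.74 cubic metres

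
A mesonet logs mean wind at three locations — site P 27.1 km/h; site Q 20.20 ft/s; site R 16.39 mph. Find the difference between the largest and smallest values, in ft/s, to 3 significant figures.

4.50 ft/s

site P: 27.1 km/h = 24.6974 ft/s.
site R: 16.39 mph = 24.0387 ft/s.
Spread: 24.6974 − 20.2000 = 4.50 ft/s.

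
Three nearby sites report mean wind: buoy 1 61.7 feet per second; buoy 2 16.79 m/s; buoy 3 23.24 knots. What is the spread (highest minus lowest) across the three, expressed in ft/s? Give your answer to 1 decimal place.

22.5 ft/s

buoy 2: 16.79 m/s = 55.085 ft/s.
buoy 3: 23.24 kt = 39.225 ft/s.
Spread: 61.700 − 39.225 = 22.5 ft/s.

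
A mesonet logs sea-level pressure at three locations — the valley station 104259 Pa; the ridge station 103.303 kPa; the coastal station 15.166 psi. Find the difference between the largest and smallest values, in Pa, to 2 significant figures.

1300 Pa

the ridge station: 103.303 kPa = 103303.00 Pa.
the coastal station: 15.166 psi = 104565.89 Pa.
Spread: 104565.89 − 103303.00 = 1300 Pa.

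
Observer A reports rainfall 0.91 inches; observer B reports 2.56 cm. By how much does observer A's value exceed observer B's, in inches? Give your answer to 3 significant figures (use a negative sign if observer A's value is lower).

-0.0979 in

observer B: 2.56 cm = 1.007874 in.
Difference: 0.910000 − 1.007874 = -0.0979 in.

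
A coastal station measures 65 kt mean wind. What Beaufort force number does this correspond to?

Beaufort force 12

65 kt lies in the Beaufort 12 band (hurricane force, ≥64 kt).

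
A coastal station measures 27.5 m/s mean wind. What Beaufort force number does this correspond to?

Beaufort force 10

27.5 m/s lies in the Beaufort 10 band (storm, 24.5–28.4 m/s).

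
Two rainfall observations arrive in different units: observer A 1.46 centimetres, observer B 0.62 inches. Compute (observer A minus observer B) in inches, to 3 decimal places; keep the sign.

-0.045 in

observer A: 1.46 cm = 0.57480 in.
Difference: 0.57480 − 0.62000 = -0.045 in.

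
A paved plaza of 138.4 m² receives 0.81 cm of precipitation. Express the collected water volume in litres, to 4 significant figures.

Depth: 0.81 cm × 10 = 8.1 mm.
1 mm over 1 m² is 1 L, so volume = 8.1 × 138.4 = 1121.04 L ≈ 1121 L.

1121 litres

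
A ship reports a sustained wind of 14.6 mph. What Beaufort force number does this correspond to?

Beaufort force 4

14.6 mph = 6.5 m/s, which is Beaufort 4 (moderate breeze, 5.5–7.9 m/s).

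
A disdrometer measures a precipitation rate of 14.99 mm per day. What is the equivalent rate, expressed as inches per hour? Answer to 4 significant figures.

14.99 mm/day × 0.0393701 in/mm × 0.0416667 day/hour = 0.02459 in/hour.

0.02459 in/hour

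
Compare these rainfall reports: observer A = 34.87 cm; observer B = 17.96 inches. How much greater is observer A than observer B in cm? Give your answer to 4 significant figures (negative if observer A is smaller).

observer B: 17.96 in = 45.6184 cm.
Difference: 34.8700 − 45.6184 = -10.75 cm.

-10.75 cm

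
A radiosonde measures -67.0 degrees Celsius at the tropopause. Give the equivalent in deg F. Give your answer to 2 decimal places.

°F = °C × 9/5 + 32 = -67.0 × 1.8 + 32 = -88.60 °F.

-88.60 °F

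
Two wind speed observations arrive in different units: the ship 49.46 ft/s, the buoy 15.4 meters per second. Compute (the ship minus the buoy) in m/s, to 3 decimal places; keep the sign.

the ship: 49.46 ft/s = 15.07541 m/s.
Difference: 15.07541 − 15.40000 = -0.325 m/s.

-0.325 m/s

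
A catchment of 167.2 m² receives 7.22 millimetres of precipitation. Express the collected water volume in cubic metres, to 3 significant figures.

1 mm over 1 m² is 1 L, so volume = 7.22 × 167.2 = 1207.184 L = 1.21 m³.

1.21 cubic metres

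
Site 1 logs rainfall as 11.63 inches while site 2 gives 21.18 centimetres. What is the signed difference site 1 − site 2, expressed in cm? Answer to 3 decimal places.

8.360 cm

site 1: 11.63 in = 29.54020 cm.
Difference: 29.54020 − 21.18000 = 8.360 cm.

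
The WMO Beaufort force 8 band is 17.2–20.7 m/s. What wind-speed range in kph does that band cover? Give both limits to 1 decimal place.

17.2–20.7 m/s × 3.6 = 61.9–74.5 km/h.

61.9 to 74.5 km/h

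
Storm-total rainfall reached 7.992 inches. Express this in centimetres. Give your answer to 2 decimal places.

20.30 cm

1 in = 2.54 cm, so 7.992 × 2.54 = 20.30 cm.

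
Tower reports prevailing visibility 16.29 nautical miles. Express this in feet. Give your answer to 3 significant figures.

99000 ft

1 nmi = 6076.12 ft, so 16.29 × 6076.12 = 99000 ft.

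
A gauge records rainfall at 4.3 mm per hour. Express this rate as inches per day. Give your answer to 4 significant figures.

4.063 in/day

4.3 mm/hour × 0.0393701 in/mm × 24 hour/day = 4.063 in/day.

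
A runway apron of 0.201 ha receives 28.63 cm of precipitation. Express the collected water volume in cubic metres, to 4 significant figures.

Depth: 28.63 cm × 10 = 286.3 mm.
Area: 0.201 ha = 2010 m².
1 mm over 1 m² is 1 L, so volume = 286.3 × 2010 = 575463 L = 575.5 m³.

575.5 cubic metres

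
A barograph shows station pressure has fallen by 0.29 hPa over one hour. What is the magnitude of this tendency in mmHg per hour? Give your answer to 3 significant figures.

0.29 hPa / 1 h × 0.750062 mmHg/hPa = 0.218 mmHg/h.

0.218 mmHg per hour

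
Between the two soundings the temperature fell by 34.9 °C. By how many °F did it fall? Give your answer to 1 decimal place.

For a temperature change the 32° offset cancels: Δ°F = 34.9 × 1.8 = 62.8 °F.

62.8 °F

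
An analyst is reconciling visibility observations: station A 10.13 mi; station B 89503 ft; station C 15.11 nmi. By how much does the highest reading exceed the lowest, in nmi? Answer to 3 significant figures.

6.31 nmi

station A: 10.13 SM = 8.8027 nmi.
station B: 89503 ft = 14.7303 nmi.
Spread: 15.1100 − 8.8027 = 6.31 nmi.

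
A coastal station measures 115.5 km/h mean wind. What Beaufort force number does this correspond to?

Beaufort force 11

115.5 km/h = 32.1 m/s, which is Beaufort 11 (violent storm, 28.5–32.6 m/s).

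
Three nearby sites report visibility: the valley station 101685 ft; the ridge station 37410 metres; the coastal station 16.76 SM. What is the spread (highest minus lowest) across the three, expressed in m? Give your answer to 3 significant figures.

the valley station: 101685 ft = 30993.59 m.
the coastal station: 16.76 SM = 26972.61 m.
Spread: 37410.00 − 26972.61 = 10400 m.

10400 m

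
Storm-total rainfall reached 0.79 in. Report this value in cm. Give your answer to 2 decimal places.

2.01 cm

1 in = 2.54 cm, so 0.79 × 2.54 = 2.01 cm.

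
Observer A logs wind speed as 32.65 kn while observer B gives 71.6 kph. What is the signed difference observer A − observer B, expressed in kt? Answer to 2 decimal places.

-6.01 kt

observer B: 71.6 km/h = 38.6609 kt.
Difference: 32.6500 − 38.6609 = -6.01 kt.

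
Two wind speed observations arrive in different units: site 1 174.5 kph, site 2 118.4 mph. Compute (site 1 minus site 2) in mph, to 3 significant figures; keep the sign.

-9.97 mph

site 1: 174.5 km/h = 108.4293 mph.
Difference: 108.4293 − 118.4000 = -9.97 mph.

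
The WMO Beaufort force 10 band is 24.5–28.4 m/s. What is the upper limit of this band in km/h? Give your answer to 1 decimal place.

102.2 km/h

24.5–28.4 m/s × 3.6 = 88.2–102.2 km/h.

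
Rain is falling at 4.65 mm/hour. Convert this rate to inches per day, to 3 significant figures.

4.65 mm/hour × 0.0393701 in/mm × 24 hour/day = 4.39 in/day.

4.39 in/day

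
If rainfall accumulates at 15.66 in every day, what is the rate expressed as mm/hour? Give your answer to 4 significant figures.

16.57 mm/hour

15.66 in/day × 25.4 mm/in × 0.0416667 day/hour = 16.57 mm/hour.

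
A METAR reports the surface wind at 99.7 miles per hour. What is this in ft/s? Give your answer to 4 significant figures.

146.2 ft/s

1 mph = 1.46667 ft/s, so 99.7 × 1.46667 = 146.2 ft/s.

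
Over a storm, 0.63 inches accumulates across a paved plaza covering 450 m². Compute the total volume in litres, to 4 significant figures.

Depth: 0.63 in × 25.4 = 16.002 mm.
1 mm over 1 m² is 1 L, so volume = 16.002 × 450 = 7200.9 L ≈ 7201 L.

7201 litres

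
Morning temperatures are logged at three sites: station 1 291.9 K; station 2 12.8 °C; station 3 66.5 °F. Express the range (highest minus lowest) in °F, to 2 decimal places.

station 1: 291.9 K = 18.750 °C.
station 3: 66.5 °F = 19.167 °C.
Spread: 19.167 − 12.800 = 6.367 °C = 11.46 °F.

11.46 °F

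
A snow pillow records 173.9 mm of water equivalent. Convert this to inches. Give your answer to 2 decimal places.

6.85 in

1 mm = 0.0393701 in, so 173.9 × 0.0393701 = 6.85 in.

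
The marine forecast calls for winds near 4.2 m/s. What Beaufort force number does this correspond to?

Beaufort force 3

4.2 m/s lies in the Beaufort 3 band (gentle breeze, 3.4–5.4 m/s).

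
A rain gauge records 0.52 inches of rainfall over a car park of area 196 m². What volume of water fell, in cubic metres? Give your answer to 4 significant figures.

Depth: 0.52 in × 25.4 = 13.208 mm.
1 mm over 1 m² is 1 L, so volume = 13.208 × 196 = 2588.768 L = 2.589 m³.

2.589 cubic metres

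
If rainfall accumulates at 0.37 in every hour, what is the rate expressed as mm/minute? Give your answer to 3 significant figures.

0.157 mm/minute

0.37 in/hour × 25.4 mm/in × 0.0166667 hour/minute = 0.157 mm/minute.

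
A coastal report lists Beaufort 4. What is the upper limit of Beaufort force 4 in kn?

Beaufort 4 (moderate breeze) spans 11–16 knots.

16 kt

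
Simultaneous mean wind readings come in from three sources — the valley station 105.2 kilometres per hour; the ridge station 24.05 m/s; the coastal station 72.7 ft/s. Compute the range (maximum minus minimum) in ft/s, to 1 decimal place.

the valley station: 105.2 km/h = 95.873 ft/s.
the ridge station: 24.05 m/s = 78.904 ft/s.
Spread: 95.873 − 72.700 = 23.2 ft/s.

23.2 ft/s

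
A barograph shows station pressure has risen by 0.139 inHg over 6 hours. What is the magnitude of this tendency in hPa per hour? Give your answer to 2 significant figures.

0.139 inHg / 6 h × 33.8639 hPa/inHg = 0.78 hPa/h.

0.78 hPa per hour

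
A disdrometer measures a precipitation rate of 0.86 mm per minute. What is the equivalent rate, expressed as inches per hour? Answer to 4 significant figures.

0.86 mm/minute × 0.0393701 in/mm × 60 minute/hour = 2.031 in/hour.

2.031 in/hour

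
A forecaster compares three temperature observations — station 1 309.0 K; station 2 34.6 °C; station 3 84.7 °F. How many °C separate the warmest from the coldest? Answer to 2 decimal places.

6.57 °C

station 1: 309.0 K = 35.850 °C.
station 3: 84.7 °F = 29.278 °C.
Spread: 35.850 − 29.278 = 6.572 °C.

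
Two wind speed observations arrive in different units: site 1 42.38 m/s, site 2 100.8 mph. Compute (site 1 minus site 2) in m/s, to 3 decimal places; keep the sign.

-2.682 m/s

site 2: 100.8 mph = 45.06163 m/s.
Difference: 42.38000 − 45.06163 = -2.682 m/s.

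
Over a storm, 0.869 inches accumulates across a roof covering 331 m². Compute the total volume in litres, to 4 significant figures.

Depth: 0.869 in × 25.4 = 22.0726 mm.
1 mm over 1 m² is 1 L, so volume = 22.0726 × 331 = 7306.0306 L ≈ 7306 L.

7306 litres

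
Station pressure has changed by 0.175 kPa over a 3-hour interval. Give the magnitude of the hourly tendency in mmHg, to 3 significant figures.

0.438 mmHg per hour

0.175 kPa / 3 h × 7.50062 mmHg/kPa = 0.438 mmHg/h.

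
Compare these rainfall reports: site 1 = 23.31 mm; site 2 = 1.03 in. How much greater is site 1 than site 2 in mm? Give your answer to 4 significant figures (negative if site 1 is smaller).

site 2: 1.03 in = 26.16200 mm.
Difference: 23.31000 − 26.16200 = -2.852 mm.

-2.852 mm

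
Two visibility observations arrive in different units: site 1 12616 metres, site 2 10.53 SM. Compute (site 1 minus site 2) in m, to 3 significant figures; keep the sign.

site 2: 10.53 SM = 16946.39 m.
Difference: 12616.00 − 16946.39 = -4330 m.

-4330 m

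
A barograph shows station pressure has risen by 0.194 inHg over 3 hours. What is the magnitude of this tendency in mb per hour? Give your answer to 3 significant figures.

2.19 mb per hour

0.194 inHg / 3 h × 33.8639 mb/inHg = 2.19 mb/h.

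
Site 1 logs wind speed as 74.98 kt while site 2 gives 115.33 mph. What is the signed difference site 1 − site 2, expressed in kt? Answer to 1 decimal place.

site 2: 115.33 mph = 100.219 kt.
Difference: 74.980 − 100.219 = -25.2 kt.

-25.2 kt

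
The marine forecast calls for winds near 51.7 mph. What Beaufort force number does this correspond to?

Beaufort force 9

51.7 mph = 23.1 m/s, which is Beaufort 9 (strong gale, 20.8–24.4 m/s).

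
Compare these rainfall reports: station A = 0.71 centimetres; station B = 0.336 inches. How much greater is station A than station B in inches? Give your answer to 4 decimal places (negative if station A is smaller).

-0.0565 in

station A: 0.71 cm = 0.279528 in.
Difference: 0.279528 − 0.336000 = -0.0565 in.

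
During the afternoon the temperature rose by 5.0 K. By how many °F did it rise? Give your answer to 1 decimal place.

9.0 °F

A change of 1 °C equals a change of 1.8 °F: Δ°F = 5.0 × 1.8 = 9.0 °F.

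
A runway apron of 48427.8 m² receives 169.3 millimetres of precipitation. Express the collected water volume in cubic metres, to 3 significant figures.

8200 cubic metres

1 mm over 1 m² is 1 L, so volume = 169.3 × 48427.8 = 8198826.5 L = 8200 m³.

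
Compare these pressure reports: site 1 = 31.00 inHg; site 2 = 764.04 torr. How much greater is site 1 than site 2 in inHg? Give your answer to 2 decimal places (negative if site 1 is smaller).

0.92 inHg

site 2: 764.04 mmHg = 30.0803 inHg.
Difference: 31.0000 − 30.0803 = 0.92 inHg.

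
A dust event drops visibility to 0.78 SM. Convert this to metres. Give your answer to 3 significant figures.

1260 m

1 SM = 1609.34 m, so 0.78 × 1609.34 = 1260 m.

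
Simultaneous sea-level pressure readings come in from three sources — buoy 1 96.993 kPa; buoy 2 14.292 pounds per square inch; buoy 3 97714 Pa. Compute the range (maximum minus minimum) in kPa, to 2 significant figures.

1.5 kPa

buoy 2: 14.292 psi = 98.540 kPa.
buoy 3: 97714 Pa = 97.714 kPa.
Spread: 98.540 − 96.993 = 1.5 kPa.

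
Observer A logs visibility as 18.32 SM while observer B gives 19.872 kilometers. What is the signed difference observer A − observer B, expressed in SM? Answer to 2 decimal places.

5.97 SM

observer B: 19.872 km = 12.3479 SM.
Difference: 18.3200 − 12.3479 = 5.97 SM.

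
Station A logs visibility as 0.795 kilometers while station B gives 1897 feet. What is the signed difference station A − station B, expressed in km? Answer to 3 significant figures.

station B: 1897 ft = 0.57821 km.
Difference: 0.79500 − 0.57821 = 0.217 km.

0.217 km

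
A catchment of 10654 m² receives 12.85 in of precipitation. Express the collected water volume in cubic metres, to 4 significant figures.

Depth: 12.85 in × 25.4 = 326.39 mm.
1 mm over 1 m² is 1 L, so volume = 326.39 × 10654 = 3477359.1 L = 3477 m³.

3477 cubic metres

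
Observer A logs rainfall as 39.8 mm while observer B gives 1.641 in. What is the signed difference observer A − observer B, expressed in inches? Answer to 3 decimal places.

-0.074 in

observer A: 39.8 mm = 1.56693 in.
Difference: 1.56693 − 1.64100 = -0.074 in.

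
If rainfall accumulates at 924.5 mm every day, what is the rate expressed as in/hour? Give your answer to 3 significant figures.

1.52 in/hour

924.5 mm/day × 0.0393701 in/mm × 0.0416667 day/hour = 1.52 in/hour.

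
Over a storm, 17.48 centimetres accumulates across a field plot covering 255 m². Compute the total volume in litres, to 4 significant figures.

44570 litres

Depth: 17.48 cm × 10 = 174.8 mm.
1 mm over 1 m² is 1 L, so volume = 174.8 × 255 = 44574 L ≈ 44570 L.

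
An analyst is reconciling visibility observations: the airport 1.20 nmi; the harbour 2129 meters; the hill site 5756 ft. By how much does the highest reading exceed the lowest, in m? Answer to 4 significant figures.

468.0 m

the airport: 1.20 nmi = 2222.400 m.
the hill site: 5756 ft = 1754.429 m.
Spread: 2222.400 − 1754.429 = 468.0 m.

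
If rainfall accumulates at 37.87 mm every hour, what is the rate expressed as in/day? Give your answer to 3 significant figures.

35.8 in/day

37.87 mm/hour × 0.0393701 in/mm × 24 hour/day = 35.8 in/day.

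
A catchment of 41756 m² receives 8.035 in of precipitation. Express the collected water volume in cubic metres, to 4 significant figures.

8522 cubic metres

Depth: 8.035 in × 25.4 = 204.089 mm.
1 mm over 1 m² is 1 L, so volume = 204.089 × 41756 = 8521940.3 L = 8522 m³.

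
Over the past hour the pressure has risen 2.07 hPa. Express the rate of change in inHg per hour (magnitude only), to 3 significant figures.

2.07 hPa / 1 h × 0.02953 inHg/hPa = 0.0611 inHg/h.

0.0611 inHg per hour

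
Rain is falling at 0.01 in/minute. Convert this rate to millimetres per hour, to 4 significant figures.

15.24 mm/hour

0.01 in/minute × 25.4 mm/in × 60 minute/hour = 15.24 mm/hour.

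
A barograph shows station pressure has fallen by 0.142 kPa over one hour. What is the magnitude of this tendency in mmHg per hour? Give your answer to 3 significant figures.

0.142 kPa / 1 h × 7.50062 mmHg/kPa = 1.07 mmHg/h.

1.07 mmHg per hour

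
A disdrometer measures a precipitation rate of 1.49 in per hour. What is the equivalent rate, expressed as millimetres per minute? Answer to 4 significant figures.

0.6308 mm/minute

1.49 in/hour × 25.4 mm/in × 0.0166667 hour/minute = 0.6308 mm/minute.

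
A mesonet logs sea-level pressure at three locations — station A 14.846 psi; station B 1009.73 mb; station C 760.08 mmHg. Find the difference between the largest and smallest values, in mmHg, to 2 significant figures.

station A: 14.846 psi = 767.76 mmHg.
station B: 1009.73 mb = 757.36 mmHg.
Spread: 767.76 − 757.36 = 10 mmHg.

10 mmHg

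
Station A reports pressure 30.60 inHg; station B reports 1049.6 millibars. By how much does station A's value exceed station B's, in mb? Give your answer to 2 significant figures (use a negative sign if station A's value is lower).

-13 mb

station A: 30.60 inHg = 1036.24 mb.
Difference: 1036.24 − 1049.60 = -13 mb.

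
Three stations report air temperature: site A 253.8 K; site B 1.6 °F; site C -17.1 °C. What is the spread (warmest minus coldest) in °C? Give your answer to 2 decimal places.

2.46 °C

site A: 253.8 K = -19.350 °C.
site B: 1.6 °F = -16.889 °C.
Spread: (-16.889) − (-19.350) = 2.461 °C.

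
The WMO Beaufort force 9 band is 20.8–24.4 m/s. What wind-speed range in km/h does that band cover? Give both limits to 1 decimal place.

20.8–24.4 m/s × 3.6 = 74.9–87.8 km/h.

74.9 to 87.8 km/h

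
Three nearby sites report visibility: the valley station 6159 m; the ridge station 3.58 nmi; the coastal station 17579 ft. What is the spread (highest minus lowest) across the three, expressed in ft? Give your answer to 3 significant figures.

the valley station: 6159 m = 20206.69 ft.
the ridge station: 3.58 nmi = 21752.49 ft.
Spread: 21752.49 − 17579.00 = 4170 ft.

4170 ft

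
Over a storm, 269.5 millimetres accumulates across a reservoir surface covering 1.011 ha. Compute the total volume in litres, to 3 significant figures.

Area: 1.011 ha = 10110 m².
1 mm over 1 m² is 1 L, so volume = 269.5 × 10110 = 2724645 L ≈ 2720000 L.

2720000 litres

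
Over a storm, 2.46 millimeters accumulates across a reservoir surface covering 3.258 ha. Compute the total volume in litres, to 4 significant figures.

Area: 3.258 ha = 32580 m².
1 mm over 1 m² is 1 L, so volume = 2.46 × 32580 = 80146.8 L ≈ 80150 L.

80150 litres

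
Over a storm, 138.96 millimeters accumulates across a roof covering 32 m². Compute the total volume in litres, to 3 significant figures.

4450 litres

1 mm over 1 m² is 1 L, so volume = 138.96 × 32 = 4446.72 L ≈ 4450 L.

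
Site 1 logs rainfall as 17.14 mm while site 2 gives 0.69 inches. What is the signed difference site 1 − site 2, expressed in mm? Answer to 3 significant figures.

site 2: 0.69 in = 17.52600 mm.
Difference: 17.14000 − 17.52600 = -0.386 mm.

-0.386 mm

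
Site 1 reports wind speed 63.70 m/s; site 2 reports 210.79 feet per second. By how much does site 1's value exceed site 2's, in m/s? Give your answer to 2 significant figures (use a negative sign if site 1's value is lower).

site 2: 210.79 ft/s = 64.2488 m/s.
Difference: 63.7000 − 64.2488 = -0.55 m/s.

-0.55 m/s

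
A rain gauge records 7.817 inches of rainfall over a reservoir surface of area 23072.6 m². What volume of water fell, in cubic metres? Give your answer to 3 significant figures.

4580 cubic metres

Depth: 7.817 in × 25.4 = 198.5518 mm.
1 mm over 1 m² is 1 L, so volume = 198.5518 × 23072.6 = 4581106.3 L = 4580 m³.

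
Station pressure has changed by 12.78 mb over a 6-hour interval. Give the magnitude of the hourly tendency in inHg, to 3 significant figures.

0.0629 inHg per hour

12.78 mb / 6 h × 0.02953 inHg/mb = 0.0629 inHg/h.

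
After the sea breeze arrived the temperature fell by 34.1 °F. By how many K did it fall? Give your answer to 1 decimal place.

18.9 K

For a temperature change the 32° offset cancels: ΔK = 34.1 × 0.5556 = 18.9 K.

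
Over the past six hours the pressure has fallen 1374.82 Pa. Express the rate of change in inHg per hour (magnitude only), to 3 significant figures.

0.0677 inHg per hour

1374.82 Pa / 6 h × 0.0002953 inHg/Pa = 0.0677 inHg/h.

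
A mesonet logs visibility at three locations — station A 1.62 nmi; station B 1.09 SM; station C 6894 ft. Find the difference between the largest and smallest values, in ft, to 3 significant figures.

station A: 1.62 nmi = 9843.31 ft.
station B: 1.09 SM = 5755.20 ft.
Spread: 9843.31 − 5755.20 = 4090 ft.

4090 ft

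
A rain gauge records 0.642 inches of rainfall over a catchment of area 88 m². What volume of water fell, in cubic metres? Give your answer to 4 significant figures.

1.435 cubic metres

Depth: 0.642 in × 25.4 = 16.3068 mm.
1 mm over 1 m² is 1 L, so volume = 16.3068 × 88 = 1434.9984 L = 1.435 m³.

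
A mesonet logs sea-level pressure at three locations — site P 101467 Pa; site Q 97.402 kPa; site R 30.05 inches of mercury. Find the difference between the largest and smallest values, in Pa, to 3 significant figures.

4360 Pa

site Q: 97.402 kPa = 97402.00 Pa.
site R: 30.05 inHg = 101760.99 Pa.
Spread: 101760.99 − 97402.00 = 4360 Pa.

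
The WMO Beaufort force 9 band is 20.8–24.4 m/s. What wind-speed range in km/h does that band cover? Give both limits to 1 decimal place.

74.9 to 87.8 km/h

20.8–24.4 m/s × 3.6 = 74.9–87.8 km/h.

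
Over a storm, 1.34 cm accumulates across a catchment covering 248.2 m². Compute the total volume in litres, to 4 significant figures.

3326 litres

Depth: 1.34 cm × 10 = 13.4 mm.
1 mm over 1 m² is 1 L, so volume = 13.4 × 248.2 = 3325.88 L ≈ 3326 L.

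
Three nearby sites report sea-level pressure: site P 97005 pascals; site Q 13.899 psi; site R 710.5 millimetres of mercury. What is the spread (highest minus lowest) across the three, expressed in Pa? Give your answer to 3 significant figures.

site Q: 13.899 psi = 95830.23 Pa.
site R: 710.5 mmHg = 94725.56 Pa.
Spread: 97005.00 − 94725.56 = 2280 Pa.

2280 Pa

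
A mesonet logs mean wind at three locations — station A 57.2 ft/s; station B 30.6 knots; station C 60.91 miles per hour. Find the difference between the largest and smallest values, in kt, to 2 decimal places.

22.33 kt

station A: 57.2 ft/s = 33.8901 kt.
station C: 60.91 mph = 52.9293 kt.
Spread: 52.9293 − 30.6000 = 22.33 kt.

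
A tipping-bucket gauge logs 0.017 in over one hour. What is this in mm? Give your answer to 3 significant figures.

1 in = 25.4 mm, so 0.017 × 25.4 = 0.432 mm.

0.432 mm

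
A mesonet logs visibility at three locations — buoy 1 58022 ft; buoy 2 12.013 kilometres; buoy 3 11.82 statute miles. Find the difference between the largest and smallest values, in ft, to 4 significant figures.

23000 ft

buoy 2: 12.013 km = 39412.73 ft.
buoy 3: 11.82 SM = 62409.60 ft.
Spread: 62409.60 − 39412.73 = 23000 ft.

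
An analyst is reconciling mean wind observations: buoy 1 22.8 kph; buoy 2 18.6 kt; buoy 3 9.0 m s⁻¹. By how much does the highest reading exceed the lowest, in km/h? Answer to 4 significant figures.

buoy 2: 18.6 kt = 34.4472 km/h.
buoy 3: 9.0 m/s = 32.4000 km/h.
Spread: 34.4472 − 22.8000 = 11.65 km/h.

11.65 km/h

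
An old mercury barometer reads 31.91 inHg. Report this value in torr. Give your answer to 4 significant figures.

1 inHg = 25.4 mmHg, so 31.91 × 25.4 = 810.5 mmHg.

810.5 mmHg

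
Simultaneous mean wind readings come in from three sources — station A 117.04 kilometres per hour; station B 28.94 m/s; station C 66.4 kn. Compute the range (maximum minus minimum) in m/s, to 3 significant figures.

station A: 117.04 km/h = 32.5111 m/s.
station C: 66.4 kt = 34.1591 m/s.
Spread: 34.1591 − 28.9400 = 5.22 m/s.

5.22 m/s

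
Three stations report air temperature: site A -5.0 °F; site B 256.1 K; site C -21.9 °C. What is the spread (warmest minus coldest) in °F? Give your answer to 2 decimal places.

site A: -5.0 °F = -20.556 °C.
site B: 256.1 K = -17.050 °C.
Spread: (-17.050) − (-21.900) = 4.850 °C = 8.73 °F.

8.73 °F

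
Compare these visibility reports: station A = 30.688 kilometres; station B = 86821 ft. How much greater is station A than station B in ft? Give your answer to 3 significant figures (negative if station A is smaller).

13900 ft

station A: 30.688 km = 100682.41 ft.
Difference: 100682.41 − 86821.00 = 13900 ft.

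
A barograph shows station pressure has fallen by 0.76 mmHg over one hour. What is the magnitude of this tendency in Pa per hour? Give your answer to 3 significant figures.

101 Pa per hour

0.76 mmHg / 1 h × 133.322 Pa/mmHg = 101 Pa/h.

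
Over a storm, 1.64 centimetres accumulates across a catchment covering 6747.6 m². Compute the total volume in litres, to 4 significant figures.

Depth: 1.64 cm × 10 = 16.4 mm.
1 mm over 1 m² is 1 L, so volume = 16.4 × 6747.6 = 110660.64 L ≈ 110700 L.

110700 litres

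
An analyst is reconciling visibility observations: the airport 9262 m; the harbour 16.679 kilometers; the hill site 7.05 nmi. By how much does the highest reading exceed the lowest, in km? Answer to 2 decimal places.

7.42 km

the airport: 9262 m = 9.2620 km.
the hill site: 7.05 nmi = 13.0566 km.
Spread: 16.6790 − 9.2620 = 7.42 km.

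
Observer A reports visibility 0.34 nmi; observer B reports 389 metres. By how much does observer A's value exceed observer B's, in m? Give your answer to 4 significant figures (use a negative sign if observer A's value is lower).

observer A: 0.34 nmi = 629.680 m.
Difference: 629.680 − 389.000 = 240.7 m.

240.7 m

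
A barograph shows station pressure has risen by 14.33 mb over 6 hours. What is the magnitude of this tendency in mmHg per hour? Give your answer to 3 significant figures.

14.33 mb / 6 h × 0.750062 mmHg/mb = 1.79 mmHg/h.

1.79 mmHg per hour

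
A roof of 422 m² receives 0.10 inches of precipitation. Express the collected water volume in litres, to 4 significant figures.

1072 litres

Depth: 0.10 in × 25.4 = 2.54 mm.
1 mm over 1 m² is 1 L, so volume = 2.54 × 422 = 1071.88 L ≈ 1072 L.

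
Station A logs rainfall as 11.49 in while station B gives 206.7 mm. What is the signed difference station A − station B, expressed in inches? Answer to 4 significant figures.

station B: 206.7 mm = 8.13780 in.
Difference: 11.49000 − 8.13780 = 3.352 in.

3.352 in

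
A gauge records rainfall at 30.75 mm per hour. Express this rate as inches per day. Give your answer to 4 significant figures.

30.75 mm/hour × 0.0393701 in/mm × 24 hour/day = 29.06 in/day.

29.06 in/day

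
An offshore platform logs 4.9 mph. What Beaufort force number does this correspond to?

Beaufort force 2

4.9 mph = 2.2 m/s, which is Beaufort 2 (light breeze, 1.6–3.3 m/s).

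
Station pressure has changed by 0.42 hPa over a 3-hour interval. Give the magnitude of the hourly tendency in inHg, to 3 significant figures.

0.42 hPa / 3 h × 0.02953 inHg/hPa = 0.00413 inHg/h.

0.00413 inHg per hour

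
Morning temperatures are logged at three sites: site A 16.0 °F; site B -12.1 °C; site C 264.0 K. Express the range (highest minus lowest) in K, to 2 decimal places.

3.21 K

site A: 16.0 °F = -8.889 °C.
site C: 264.0 K = -9.150 °C.
Spread: (-8.889) − (-12.100) = 3.211 °C.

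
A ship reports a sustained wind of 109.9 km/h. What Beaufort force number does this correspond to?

Beaufort force 11

109.9 km/h = 30.5 m/s, which is Beaufort 11 (violent storm, 28.5–32.6 m/s).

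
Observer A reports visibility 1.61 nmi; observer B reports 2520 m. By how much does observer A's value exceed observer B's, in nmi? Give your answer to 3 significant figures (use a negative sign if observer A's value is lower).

observer B: 2520 m = 1.36069 nmi.
Difference: 1.61000 − 1.36069 = 0.249 nmi.

0.249 nmi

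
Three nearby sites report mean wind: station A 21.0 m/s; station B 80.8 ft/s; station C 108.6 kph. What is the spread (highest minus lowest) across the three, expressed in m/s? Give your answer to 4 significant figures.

9.167 m/s

station B: 80.8 ft/s = 24.62784 m/s.
station C: 108.6 km/h = 30.16667 m/s.
Spread: 30.16667 − 21.00000 = 9.167 m/s.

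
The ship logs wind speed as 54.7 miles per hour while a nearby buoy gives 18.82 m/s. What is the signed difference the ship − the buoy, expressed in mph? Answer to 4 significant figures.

12.60 mph

the buoy: 18.82 m/s = 42.0991 mph.
Difference: 54.7000 − 42.0991 = 12.60 mph.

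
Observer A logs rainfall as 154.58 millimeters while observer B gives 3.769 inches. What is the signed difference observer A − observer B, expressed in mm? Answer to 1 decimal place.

58.8 mm

observer B: 3.769 in = 95.733 mm.
Difference: 154.580 − 95.733 = 58.8 mm.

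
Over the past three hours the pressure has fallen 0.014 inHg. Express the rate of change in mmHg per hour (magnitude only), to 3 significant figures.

0.014 inHg / 3 h × 25.4 mmHg/inHg = 0.119 mmHg/h.

0.119 mmHg per hour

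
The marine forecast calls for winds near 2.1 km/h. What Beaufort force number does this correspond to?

Beaufort force 1

2.1 km/h = 0.6 m/s, which is Beaufort 1 (light air, 0.3–1.5 m/s).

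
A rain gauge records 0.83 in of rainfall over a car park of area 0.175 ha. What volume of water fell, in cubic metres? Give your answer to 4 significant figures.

Depth: 0.83 in × 25.4 = 21.082 mm.
Area: 0.175 ha = 1750 m².
1 mm over 1 m² is 1 L, so volume = 21.082 × 1750 = 36893.5 L = 36.89 m³.

36.89 cubic metres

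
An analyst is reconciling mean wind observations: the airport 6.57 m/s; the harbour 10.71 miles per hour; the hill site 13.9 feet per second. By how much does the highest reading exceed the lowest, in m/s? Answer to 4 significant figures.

2.333 m/s

the harbour: 10.71 mph = 4.78780 m/s.
the hill site: 13.9 ft/s = 4.23672 m/s.
Spread: 6.57000 − 4.23672 = 2.333 m/s.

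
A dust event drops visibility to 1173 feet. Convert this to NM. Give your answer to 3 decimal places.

1 ft = 0.000164579 nmi, so 1173 × 0.000164579 = 0.193 nmi.

0.193 nmi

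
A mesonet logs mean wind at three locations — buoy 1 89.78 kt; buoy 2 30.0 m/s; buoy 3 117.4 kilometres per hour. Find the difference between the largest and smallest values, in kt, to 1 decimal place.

31.5 kt

buoy 2: 30.0 m/s = 58.315 kt.
buoy 3: 117.4 km/h = 63.391 kt.
Spread: 89.780 − 58.315 = 31.5 kt.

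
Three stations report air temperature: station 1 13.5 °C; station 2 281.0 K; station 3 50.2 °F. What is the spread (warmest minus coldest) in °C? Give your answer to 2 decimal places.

station 2: 281.0 K = 7.850 °C.
station 3: 50.2 °F = 10.111 °C.
Spread: 13.500 − 7.850 = 5.650 °C.

5.65 °C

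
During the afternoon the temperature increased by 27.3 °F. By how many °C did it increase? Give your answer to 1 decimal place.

15.2 °C

Converting a difference, only the 9/5 scale factor applies: Δ°C = 27.3 × 0.5556 = 15.2 °C.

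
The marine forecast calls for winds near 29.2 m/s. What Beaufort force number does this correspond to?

29.2 m/s lies in the Beaufort 11 band (violent storm, 28.5–32.6 m/s).

Beaufort force 11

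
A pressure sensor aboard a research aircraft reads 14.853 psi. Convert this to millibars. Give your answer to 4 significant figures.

1 psi = 68.9476 mb, so 14.853 × 68.9476 = 1024 mb.

1024 mb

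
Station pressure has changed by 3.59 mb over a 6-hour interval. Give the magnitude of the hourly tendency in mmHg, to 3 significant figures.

0.449 mmHg per hour

3.59 mb / 6 h × 0.750062 mmHg/mb = 0.449 mmHg/h.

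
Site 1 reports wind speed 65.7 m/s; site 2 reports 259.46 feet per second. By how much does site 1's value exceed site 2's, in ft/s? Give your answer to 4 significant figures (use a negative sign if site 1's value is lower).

-43.91 ft/s

site 1: 65.7 m/s = 215.5512 ft/s.
Difference: 215.5512 − 259.4600 = -43.91 ft/s.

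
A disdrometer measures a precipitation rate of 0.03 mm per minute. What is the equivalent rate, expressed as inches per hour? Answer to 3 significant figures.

0.0709 in/hour

0.03 mm/minute × 0.0393701 in/mm × 60 minute/hour = 0.0709 in/hour.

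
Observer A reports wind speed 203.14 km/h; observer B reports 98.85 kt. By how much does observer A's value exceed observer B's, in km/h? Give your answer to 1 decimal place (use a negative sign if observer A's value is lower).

20.1 km/h

observer B: 98.85 kt = 183.070 km/h.
Difference: 203.140 − 183.070 = 20.1 km/h.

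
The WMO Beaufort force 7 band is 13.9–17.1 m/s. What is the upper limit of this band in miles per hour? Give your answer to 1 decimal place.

13.9–17.1 m/s × 2.237 = 31.1–38.3 mph.

38.3 mph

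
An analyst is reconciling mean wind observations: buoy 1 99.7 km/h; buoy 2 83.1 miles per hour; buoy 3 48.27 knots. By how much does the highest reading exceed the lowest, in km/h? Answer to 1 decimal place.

44.3 km/h

buoy 2: 83.1 mph = 133.736 km/h.
buoy 3: 48.27 kt = 89.396 km/h.
Spread: 133.736 − 89.396 = 44.3 km/h.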